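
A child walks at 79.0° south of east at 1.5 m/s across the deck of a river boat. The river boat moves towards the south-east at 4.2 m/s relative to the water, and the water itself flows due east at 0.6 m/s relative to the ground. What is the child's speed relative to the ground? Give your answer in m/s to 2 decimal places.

In east/north components (m/s): child relative to river boat = (0.286, -1.472); river boat relative to water = (2.970, -2.970); water relative to ground = (0.600, 0.000).
Sum = (3.856, -4.442) m/s.
Speed = |(3.856, -4.442)| = 5.882 m/s.

5.88 m/s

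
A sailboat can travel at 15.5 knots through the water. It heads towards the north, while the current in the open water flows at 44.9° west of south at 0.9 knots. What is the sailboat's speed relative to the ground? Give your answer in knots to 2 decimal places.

Taking east as x and north as y: velocity relative to the water = (0.000, 15.500) knots; the water relative to ground = (-0.635, -0.638) knots.
Velocity relative to ground = (0.000, 15.500) + (-0.635, -0.638) = (-0.635, 14.862) knots.
Speed = |(-0.635, 14.862)| = 14.876 knots.

14.88 knots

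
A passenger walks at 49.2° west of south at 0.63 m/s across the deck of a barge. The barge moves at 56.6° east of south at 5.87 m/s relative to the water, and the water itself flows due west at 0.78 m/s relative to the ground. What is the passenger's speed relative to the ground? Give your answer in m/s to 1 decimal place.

5.2 m/s

In east/north components (m/s): passenger relative to barge = (-0.477, -0.412); barge relative to water = (4.901, -3.231); water relative to ground = (-0.780, 0.000).
Sum = (3.644, -3.643) m/s.
Speed = |(3.644, -3.643)| = 5.152 m/s.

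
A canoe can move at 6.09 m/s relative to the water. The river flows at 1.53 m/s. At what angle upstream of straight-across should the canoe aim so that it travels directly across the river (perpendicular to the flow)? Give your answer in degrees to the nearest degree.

15°

To cancel the current, the upstream component of the canoe's velocity must equal the flow: 6.09 sin θ = 1.53.
sin θ = 1.53 / 6.09 = 0.2512.
θ = arcsin(0.2512) = 14.550°.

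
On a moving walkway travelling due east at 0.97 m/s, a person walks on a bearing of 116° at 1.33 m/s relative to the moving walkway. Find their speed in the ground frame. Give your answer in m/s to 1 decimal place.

2.2 m/s

Taking east as x and north as y: moving walkway velocity = (0.970, 0.000) m/s; person velocity relative to moving walkway = (1.195, -0.583) m/s.
Velocity relative to ground = (0.970, 0.000) + (1.195, -0.583) = (2.165, -0.583) m/s.
Speed = |(2.165, -0.583)| = 2.243 m/s.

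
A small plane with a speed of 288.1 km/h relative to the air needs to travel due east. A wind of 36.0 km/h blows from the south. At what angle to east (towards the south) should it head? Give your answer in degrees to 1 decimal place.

7.2°

The wind pushes perpendicular to the desired track; the heading must have a component into the wind equal to 36.0 km/h: 288.1 sin θ = 36.0.
sin θ = 0.1250, so θ = 7.178°.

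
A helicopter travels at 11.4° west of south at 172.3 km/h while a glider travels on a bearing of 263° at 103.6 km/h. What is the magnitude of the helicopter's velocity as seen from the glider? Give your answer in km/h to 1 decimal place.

170.7 km/h

Taking east as x and north as y: helicopter velocity = (-34.056, -168.901) km/h; glider velocity = (-102.828, -12.626) km/h.
Velocity of helicopter relative to glider = (-34.056, -168.901) − (-102.828, -12.626) = (68.771, -156.275) km/h.
Magnitude = |(68.771, -156.275)| = 170.738 km/h.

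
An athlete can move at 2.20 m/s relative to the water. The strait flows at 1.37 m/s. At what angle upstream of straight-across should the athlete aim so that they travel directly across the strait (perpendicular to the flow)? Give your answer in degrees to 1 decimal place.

38.5°

To cancel the current, the upstream component of the athlete's velocity must equal the flow: 2.20 sin θ = 1.37.
sin θ = 1.37 / 2.20 = 0.6227.
θ = arcsin(0.6227) = 38.516°.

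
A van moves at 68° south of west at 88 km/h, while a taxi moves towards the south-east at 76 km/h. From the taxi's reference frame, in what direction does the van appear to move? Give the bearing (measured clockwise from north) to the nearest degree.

252°

Taking east as x and north as y: van velocity = (-32.965, -81.592) km/h; taxi velocity = (53.740, -53.740) km/h.
Velocity of van relative to taxi = (-32.965, -81.592) − (53.740, -53.740) = (-86.705, -27.852) km/h.
Bearing = atan2(-86.71, -27.85) = 252.19° clockwise from north.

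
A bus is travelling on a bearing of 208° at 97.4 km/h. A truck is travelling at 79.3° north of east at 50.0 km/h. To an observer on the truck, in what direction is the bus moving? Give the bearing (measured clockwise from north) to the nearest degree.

Taking east as x and north as y: bus velocity = (-45.727, -85.999) km/h; truck velocity = (9.283, 49.131) km/h.
Velocity of bus relative to truck = (-45.727, -85.999) − (9.283, 49.131) = (-55.010, -135.130) km/h.
Bearing = atan2(-55.01, -135.13) = 202.15° clockwise from north.

202°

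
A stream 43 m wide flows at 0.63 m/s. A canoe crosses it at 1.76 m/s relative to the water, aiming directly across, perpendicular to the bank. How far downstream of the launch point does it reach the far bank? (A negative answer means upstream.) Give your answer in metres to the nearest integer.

Perpendicular speed = 1.760 m/s; crossing time = 43 / 1.760 = 24.432 s.
Net downstream speed = 0.630 m/s.
Drift = 0.630 × 24.432 = 15.392 m (downstream).

15 m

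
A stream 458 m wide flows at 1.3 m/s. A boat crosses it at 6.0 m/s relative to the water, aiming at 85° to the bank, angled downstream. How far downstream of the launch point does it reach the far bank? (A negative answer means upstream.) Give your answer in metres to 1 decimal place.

Perpendicular speed = 5.977 m/s; crossing time = 458 / 5.977 = 76.625 s.
Net downstream speed = 1.823 m/s.
Drift = 1.823 × 76.625 = 139.682 m (downstream).

139.7 m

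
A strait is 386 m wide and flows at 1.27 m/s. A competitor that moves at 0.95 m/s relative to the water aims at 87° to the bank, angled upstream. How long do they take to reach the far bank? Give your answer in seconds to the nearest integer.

The component of the competitor's velocity perpendicular to the bank is 0.95 × sin 87° = 0.949 m/s.
The flow acts along the bank and has no component across it.
Time = 386 / 0.949 = 406.873 s.

407 s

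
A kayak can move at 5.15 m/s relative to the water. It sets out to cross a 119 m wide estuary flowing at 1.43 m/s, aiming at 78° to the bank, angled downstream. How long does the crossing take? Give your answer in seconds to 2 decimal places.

The component of the kayak's velocity perpendicular to the bank is 5.15 × sin 78° = 5.037 m/s.
Only the cross-stream component determines the crossing time; the current contributes nothing perpendicular to the bank.
Time = 119 / 5.037 = 23.623 s.

23.62 s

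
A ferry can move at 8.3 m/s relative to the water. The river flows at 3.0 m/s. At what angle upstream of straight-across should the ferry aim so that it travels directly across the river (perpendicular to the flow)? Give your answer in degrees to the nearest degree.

To cancel the current, the upstream component of the ferry's velocity must equal the flow: 8.3 sin θ = 3.0.
sin θ = 3.0 / 8.3 = 0.3614.
θ = arcsin(0.3614) = 21.189°.

21°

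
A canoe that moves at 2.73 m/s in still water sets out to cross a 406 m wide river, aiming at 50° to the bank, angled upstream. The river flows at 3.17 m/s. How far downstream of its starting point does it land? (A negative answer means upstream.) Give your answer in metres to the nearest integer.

Perpendicular speed = 2.091 m/s; crossing time = 406 / 2.091 = 194.137 s.
Net downstream speed = 1.415 m/s.
Drift = 1.415 × 194.137 = 274.741 m (downstream).

275 m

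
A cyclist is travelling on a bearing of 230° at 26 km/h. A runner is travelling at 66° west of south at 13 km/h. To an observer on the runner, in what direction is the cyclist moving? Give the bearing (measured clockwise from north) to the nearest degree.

215°

Taking east as x and north as y: cyclist velocity = (-19.917, -16.712) km/h; runner velocity = (-11.876, -5.288) km/h.
Velocity of cyclist relative to runner = (-19.917, -16.712) − (-11.876, -5.288) = (-8.041, -11.425) km/h.
Bearing = atan2(-8.04, -11.42) = 215.14° clockwise from north.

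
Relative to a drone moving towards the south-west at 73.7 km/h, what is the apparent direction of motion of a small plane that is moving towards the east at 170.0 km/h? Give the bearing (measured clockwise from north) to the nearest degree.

077°

Taking east as x and north as y: small plane velocity = (170.000, 0.000) km/h; drone velocity = (-52.114, -52.114) km/h.
Velocity of small plane relative to drone = (170.000, 0.000) − (-52.114, -52.114) = (222.114, 52.114) km/h.
Bearing = atan2(222.11, 52.11) = 76.80° clockwise from north.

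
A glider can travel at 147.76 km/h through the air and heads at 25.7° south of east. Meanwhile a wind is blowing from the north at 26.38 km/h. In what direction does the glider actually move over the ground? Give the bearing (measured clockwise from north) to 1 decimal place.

Taking east as x and north as y: velocity relative to the air = (133.143, -64.077) km/h; the air relative to ground = (0.000, -26.380) km/h.
Velocity relative to ground = (133.143, -64.077) + (0.000, -26.380) = (133.143, -90.457) km/h.
Bearing = atan2(133.14, -90.46) = 124.19° clockwise from north.

124.2°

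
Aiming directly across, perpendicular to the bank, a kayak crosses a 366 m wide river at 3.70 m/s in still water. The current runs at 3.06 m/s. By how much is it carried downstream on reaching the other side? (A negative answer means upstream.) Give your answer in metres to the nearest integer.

Perpendicular speed = 3.700 m/s; crossing time = 366 / 3.700 = 98.919 s.
Net downstream speed = 3.060 m/s.
Drift = 3.060 × 98.919 = 302.692 m (downstream).

303 m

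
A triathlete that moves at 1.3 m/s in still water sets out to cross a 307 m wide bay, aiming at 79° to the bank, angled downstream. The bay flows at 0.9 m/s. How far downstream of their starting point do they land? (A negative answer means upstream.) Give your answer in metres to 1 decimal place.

276.2 m

Perpendicular speed = 1.276 m/s; crossing time = 307 / 1.276 = 240.574 s.
Net downstream speed = 1.148 m/s.
Drift = 1.148 × 240.574 = 276.191 m (downstream).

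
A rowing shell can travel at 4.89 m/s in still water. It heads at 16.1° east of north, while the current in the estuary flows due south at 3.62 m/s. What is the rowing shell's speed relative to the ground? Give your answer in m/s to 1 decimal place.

Taking east as x and north as y: velocity relative to the water = (1.356, 4.698) m/s; the water relative to ground = (0.000, -3.620) m/s.
Velocity relative to ground = (1.356, 4.698) + (0.000, -3.620) = (1.356, 1.078) m/s.
Speed = |(1.356, 1.078)| = 1.732 m/s.

1.7 m/s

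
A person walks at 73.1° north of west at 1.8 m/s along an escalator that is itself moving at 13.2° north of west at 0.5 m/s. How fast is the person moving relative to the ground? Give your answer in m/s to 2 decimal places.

2.10 m/s

Taking east as x and north as y: escalator velocity = (-0.487, 0.114) m/s; person velocity relative to escalator = (-0.523, 1.722) m/s.
Velocity relative to ground = (-0.487, 0.114) + (-0.523, 1.722) = (-1.010, 1.836) m/s.
Speed = |(-1.010, 1.836)| = 2.096 m/s.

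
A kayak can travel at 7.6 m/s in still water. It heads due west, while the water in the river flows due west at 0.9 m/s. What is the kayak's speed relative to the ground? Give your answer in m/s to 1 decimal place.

Taking east as x and north as y: velocity relative to the water = (-7.600, 0.000) m/s; the water relative to ground = (-0.900, 0.000) m/s.
Velocity relative to ground = (-7.600, 0.000) + (-0.900, 0.000) = (-8.500, 0.000) m/s.
Speed = |(-8.500, 0.000)| = 8.500 m/s.

8.5 m/s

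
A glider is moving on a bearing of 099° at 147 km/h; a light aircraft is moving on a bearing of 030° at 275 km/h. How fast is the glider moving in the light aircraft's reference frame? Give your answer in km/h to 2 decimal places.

Taking east as x and north as y: glider velocity = (145.190, -22.996) km/h; light aircraft velocity = (137.500, 238.157) km/h.
Velocity of glider relative to light aircraft = (145.190, -22.996) − (137.500, 238.157) = (7.690, -261.153) km/h.
Magnitude = |(7.690, -261.153)| = 261.266 km/h.

261.27 km/h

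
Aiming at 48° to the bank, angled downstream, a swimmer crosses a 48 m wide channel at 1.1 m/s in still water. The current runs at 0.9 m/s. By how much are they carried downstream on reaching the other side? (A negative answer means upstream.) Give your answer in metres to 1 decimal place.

96.1 m

Perpendicular speed = 0.817 m/s; crossing time = 48 / 0.817 = 58.719 s.
Net downstream speed = 1.636 m/s.
Drift = 1.636 × 58.719 = 96.066 m (downstream).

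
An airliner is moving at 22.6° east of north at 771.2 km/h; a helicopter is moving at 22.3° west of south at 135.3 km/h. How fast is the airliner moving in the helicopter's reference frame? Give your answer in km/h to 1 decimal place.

Taking east as x and north as y: airliner velocity = (296.369, 711.980) km/h; helicopter velocity = (-51.340, -125.181) km/h.
Velocity of airliner relative to helicopter = (296.369, 711.980) − (-51.340, -125.181) = (347.709, 837.161) km/h.
Magnitude = |(347.709, 837.161)| = 906.498 km/h.

906.5 km/h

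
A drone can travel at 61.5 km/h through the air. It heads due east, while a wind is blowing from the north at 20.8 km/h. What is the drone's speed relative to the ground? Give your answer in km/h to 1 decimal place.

64.9 km/h

Taking east as x and north as y: velocity relative to the air = (61.500, 0.000) km/h; the air relative to ground = (0.000, -20.800) km/h.
Velocity relative to ground = (61.500, 0.000) + (0.000, -20.800) = (61.500, -20.800) km/h.
Speed = |(61.500, -20.800)| = 64.922 km/h.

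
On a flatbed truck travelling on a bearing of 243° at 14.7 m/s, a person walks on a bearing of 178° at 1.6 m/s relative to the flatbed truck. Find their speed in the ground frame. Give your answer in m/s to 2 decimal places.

Taking east as x and north as y: flatbed truck velocity = (-13.098, -6.674) m/s; person velocity relative to flatbed truck = (0.056, -1.599) m/s.
Velocity relative to ground = (-13.098, -6.674) + (0.056, -1.599) = (-13.042, -8.273) m/s.
Speed = |(-13.042, -8.273)| = 15.444 m/s.

15.44 m/s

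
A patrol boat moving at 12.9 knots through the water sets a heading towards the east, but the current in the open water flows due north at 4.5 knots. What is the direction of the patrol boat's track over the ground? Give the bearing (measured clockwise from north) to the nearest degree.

071°

Taking east as x and north as y: velocity relative to the water = (12.900, 0.000) knots; the water relative to ground = (0.000, 4.500) knots.
Velocity relative to ground = (12.900, 0.000) + (0.000, 4.500) = (12.900, 4.500) knots.
Bearing = atan2(12.90, 4.50) = 70.77° clockwise from north.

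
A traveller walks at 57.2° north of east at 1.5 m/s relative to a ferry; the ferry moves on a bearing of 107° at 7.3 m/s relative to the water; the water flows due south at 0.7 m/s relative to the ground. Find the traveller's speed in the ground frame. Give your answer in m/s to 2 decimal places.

In east/north components (m/s): traveller relative to ferry = (0.813, 1.261); ferry relative to water = (6.981, -2.134); water relative to ground = (0.000, -0.700).
Sum = (7.794, -1.573) m/s.
Speed = |(7.794, -1.573)| = 7.951 m/s.

7.95 m/s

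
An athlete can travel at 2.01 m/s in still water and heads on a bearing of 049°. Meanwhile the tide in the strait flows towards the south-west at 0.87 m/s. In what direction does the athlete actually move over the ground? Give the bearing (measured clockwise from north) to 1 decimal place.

Taking east as x and north as y: velocity relative to the water = (1.517, 1.319) m/s; the water relative to ground = (-0.615, -0.615) m/s.
Velocity relative to ground = (1.517, 1.319) + (-0.615, -0.615) = (0.902, 0.703) m/s.
Bearing = atan2(0.90, 0.70) = 52.04° clockwise from north.

052.0°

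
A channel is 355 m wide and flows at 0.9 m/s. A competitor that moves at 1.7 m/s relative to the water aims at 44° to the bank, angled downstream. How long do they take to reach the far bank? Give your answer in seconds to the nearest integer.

301 s

The component of the competitor's velocity perpendicular to the bank is 1.7 × sin 44° = 1.181 m/s.
The current is parallel to the bank, so it does not affect the crossing time.
Time = 355 / 1.181 = 300.613 s.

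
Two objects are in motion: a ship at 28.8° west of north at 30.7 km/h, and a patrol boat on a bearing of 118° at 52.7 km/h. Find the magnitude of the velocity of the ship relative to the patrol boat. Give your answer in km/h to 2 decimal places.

Taking east as x and north as y: ship velocity = (-14.790, 26.903) km/h; patrol boat velocity = (46.531, -24.741) km/h.
Velocity of ship relative to patrol boat = (-14.790, 26.903) − (46.531, -24.741) = (-61.321, 51.644) km/h.
Magnitude = |(-61.321, 51.644)| = 80.171 km/h.

80.17 km/h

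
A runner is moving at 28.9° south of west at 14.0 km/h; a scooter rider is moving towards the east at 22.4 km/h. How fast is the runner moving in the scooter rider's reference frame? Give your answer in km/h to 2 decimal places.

Taking east as x and north as y: runner velocity = (-12.257, -6.766) km/h; scooter rider velocity = (22.400, 0.000) km/h.
Velocity of runner relative to scooter rider = (-12.257, -6.766) − (22.400, 0.000) = (-34.657, -6.766) km/h.
Magnitude = |(-34.657, -6.766)| = 35.311 km/h.

35.31 km/h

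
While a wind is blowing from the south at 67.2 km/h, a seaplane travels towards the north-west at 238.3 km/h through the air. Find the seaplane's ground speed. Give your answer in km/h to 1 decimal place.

Taking east as x and north as y: velocity relative to the air = (-168.504, 168.504) km/h; the air relative to ground = (0.000, 67.200) km/h.
Velocity relative to ground = (-168.504, 168.504) + (0.000, 67.200) = (-168.504, 235.704) km/h.
Speed = |(-168.504, 235.704)| = 289.741 km/h.

289.7 km/h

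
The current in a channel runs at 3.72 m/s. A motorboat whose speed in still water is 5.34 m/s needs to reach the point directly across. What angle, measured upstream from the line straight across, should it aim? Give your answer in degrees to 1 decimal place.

To cancel the current, the upstream component of the motorboat's velocity must equal the flow: 5.34 sin θ = 3.72.
sin θ = 3.72 / 5.34 = 0.6966.
θ = arcsin(0.6966) = 44.157°.

44.2°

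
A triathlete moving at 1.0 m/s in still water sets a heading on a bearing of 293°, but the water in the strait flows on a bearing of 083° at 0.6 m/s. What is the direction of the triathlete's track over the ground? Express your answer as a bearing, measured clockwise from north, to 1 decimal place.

Taking east as x and north as y: velocity relative to the water = (-0.921, 0.391) m/s; the water relative to ground = (0.596, 0.073) m/s.
Velocity relative to ground = (-0.921, 0.391) + (0.596, 0.073) = (-0.325, 0.464) m/s.
Bearing = atan2(-0.32, 0.46) = 324.98° clockwise from north.

325.0°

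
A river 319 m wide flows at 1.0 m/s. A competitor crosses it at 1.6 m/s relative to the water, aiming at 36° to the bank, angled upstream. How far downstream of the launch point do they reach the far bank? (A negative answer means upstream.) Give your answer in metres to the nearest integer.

Perpendicular speed = 0.940 m/s; crossing time = 319 / 0.940 = 339.197 s.
Net downstream speed = -0.294 m/s.
Drift = -0.294 × 339.197 = -99.869 m (upstream).

-100 m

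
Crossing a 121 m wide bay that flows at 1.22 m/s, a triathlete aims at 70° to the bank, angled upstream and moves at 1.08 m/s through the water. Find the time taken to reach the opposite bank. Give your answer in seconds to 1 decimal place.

The component of the triathlete's velocity perpendicular to the bank is 1.08 × sin 70° = 1.015 m/s.
The flow acts along the bank and has no component across it.
Time = 121 / 1.015 = 119.227 s.

119.2 s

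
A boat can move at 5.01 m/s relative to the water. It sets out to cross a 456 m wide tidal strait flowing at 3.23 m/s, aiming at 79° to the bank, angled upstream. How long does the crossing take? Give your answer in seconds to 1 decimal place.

92.7 s

The component of the boat's velocity perpendicular to the bank is 5.01 × sin 79° = 4.918 m/s.
The current is parallel to the bank, so it does not affect the crossing time.
Time = 456 / 4.918 = 92.722 s.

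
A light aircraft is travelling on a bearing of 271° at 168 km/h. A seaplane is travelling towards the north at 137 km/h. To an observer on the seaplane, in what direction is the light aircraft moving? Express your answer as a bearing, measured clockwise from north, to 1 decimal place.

Taking east as x and north as y: light aircraft velocity = (-167.974, 2.932) km/h; seaplane velocity = (0.000, 137.000) km/h.
Velocity of light aircraft relative to seaplane = (-167.974, 2.932) − (0.000, 137.000) = (-167.974, -134.068) km/h.
Bearing = atan2(-167.97, -134.07) = 231.41° clockwise from north.

231.4°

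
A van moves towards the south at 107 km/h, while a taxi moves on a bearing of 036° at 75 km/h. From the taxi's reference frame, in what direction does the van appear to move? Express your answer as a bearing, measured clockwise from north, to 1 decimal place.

194.7°

Taking east as x and north as y: van velocity = (0.000, -107.000) km/h; taxi velocity = (44.084, 60.676) km/h.
Velocity of van relative to taxi = (0.000, -107.000) − (44.084, 60.676) = (-44.084, -167.676) km/h.
Bearing = atan2(-44.08, -167.68) = 194.73° clockwise from north.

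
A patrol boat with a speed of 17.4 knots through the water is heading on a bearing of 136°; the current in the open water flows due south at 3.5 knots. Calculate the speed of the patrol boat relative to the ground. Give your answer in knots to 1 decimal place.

Taking east as x and north as y: velocity relative to the water = (12.087, -12.517) knots; the water relative to ground = (0.000, -3.500) knots.
Velocity relative to ground = (12.087, -12.517) + (0.000, -3.500) = (12.087, -16.017) knots.
Speed = |(12.087, -16.017)| = 20.066 knots.

20.1 knots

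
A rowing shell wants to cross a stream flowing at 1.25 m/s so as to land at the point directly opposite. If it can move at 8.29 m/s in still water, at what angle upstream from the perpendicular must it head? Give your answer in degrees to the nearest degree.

To cancel the current, the upstream component of the rowing shell's velocity must equal the flow: 8.29 sin θ = 1.25.
sin θ = 1.25 / 8.29 = 0.1508.
θ = arcsin(0.1508) = 8.672°.

9°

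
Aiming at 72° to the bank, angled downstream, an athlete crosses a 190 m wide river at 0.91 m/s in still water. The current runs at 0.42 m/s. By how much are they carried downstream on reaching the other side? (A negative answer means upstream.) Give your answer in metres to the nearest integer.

154 m

Perpendicular speed = 0.865 m/s; crossing time = 190 / 0.865 = 219.536 s.
Net downstream speed = 0.701 m/s.
Drift = 0.701 × 219.536 = 153.940 m (downstream).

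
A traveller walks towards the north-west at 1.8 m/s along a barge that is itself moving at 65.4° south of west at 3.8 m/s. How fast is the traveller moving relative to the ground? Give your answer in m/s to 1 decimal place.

3.6 m/s

Taking east as x and north as y: barge velocity = (-1.582, -3.455) m/s; traveller velocity relative to barge = (-1.273, 1.273) m/s.
Velocity relative to ground = (-1.582, -3.455) + (-1.273, 1.273) = (-2.855, -2.182) m/s.
Speed = |(-2.855, -2.182)| = 3.593 m/s.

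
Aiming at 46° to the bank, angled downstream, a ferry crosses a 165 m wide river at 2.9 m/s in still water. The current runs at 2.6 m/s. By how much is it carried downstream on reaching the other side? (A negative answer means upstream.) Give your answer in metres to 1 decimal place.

Perpendicular speed = 2.086 m/s; crossing time = 165 / 2.086 = 79.096 s.
Net downstream speed = 4.615 m/s.
Drift = 4.615 × 79.096 = 364.987 m (downstream).

365.0 m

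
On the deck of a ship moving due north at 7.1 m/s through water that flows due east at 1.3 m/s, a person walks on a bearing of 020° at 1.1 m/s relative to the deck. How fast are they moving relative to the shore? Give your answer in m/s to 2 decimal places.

8.30 m/s

In east/north components (m/s): person relative to ship = (0.376, 1.034); ship relative to water = (0.000, 7.100); water relative to ground = (1.300, 0.000).
Sum = (1.676, 8.134) m/s.
Speed = |(1.676, 8.134)| = 8.305 m/s.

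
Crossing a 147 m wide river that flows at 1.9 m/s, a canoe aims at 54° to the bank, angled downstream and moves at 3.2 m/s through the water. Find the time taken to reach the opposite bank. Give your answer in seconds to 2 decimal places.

The component of the canoe's velocity perpendicular to the bank is 3.2 × sin 54° = 2.589 m/s.
The flow acts along the bank and has no component across it.
Time = 147 / 2.589 = 56.782 s.

56.78 s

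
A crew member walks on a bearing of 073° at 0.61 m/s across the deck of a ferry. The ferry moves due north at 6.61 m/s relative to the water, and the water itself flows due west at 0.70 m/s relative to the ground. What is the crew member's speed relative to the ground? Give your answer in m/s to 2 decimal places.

6.79 m/s

In east/north components (m/s): crew member relative to ferry = (0.583, 0.178); ferry relative to water = (0.000, 6.610); water relative to ground = (-0.700, 0.000).
Sum = (-0.117, 6.788) m/s.
Speed = |(-0.117, 6.788)| = 6.789 m/s.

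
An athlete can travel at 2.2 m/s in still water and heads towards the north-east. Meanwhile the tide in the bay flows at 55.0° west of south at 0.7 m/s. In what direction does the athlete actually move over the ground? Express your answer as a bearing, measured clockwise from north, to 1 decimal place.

Taking east as x and north as y: velocity relative to the water = (1.556, 1.556) m/s; the water relative to ground = (-0.573, -0.402) m/s.
Velocity relative to ground = (1.556, 1.556) + (-0.573, -0.402) = (0.982, 1.154) m/s.
Bearing = atan2(0.98, 1.15) = 40.40° clockwise from north.

040.4°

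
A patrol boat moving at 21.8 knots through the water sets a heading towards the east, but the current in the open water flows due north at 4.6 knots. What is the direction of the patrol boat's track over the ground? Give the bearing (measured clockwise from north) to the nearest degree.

078°

Taking east as x and north as y: velocity relative to the water = (21.800, 0.000) knots; the water relative to ground = (0.000, 4.600) knots.
Velocity relative to ground = (21.800, 0.000) + (0.000, 4.600) = (21.800, 4.600) knots.
Bearing = atan2(21.80, 4.60) = 78.08° clockwise from north.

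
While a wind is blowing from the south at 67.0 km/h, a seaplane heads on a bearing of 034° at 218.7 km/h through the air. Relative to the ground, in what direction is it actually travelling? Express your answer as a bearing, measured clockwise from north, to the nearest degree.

Taking east as x and north as y: velocity relative to the air = (122.295, 181.311) km/h; the air relative to ground = (0.000, 67.000) km/h.
Velocity relative to ground = (122.295, 181.311) + (0.000, 67.000) = (122.295, 248.311) km/h.
Bearing = atan2(122.30, 248.31) = 26.22° clockwise from north.

026°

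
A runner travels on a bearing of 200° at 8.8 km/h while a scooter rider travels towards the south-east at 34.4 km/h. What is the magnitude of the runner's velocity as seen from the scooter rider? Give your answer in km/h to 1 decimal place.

31.7 km/h

Taking east as x and north as y: runner velocity = (-3.010, -8.269) km/h; scooter rider velocity = (24.324, -24.324) km/h.
Velocity of runner relative to scooter rider = (-3.010, -8.269) − (24.324, -24.324) = (-27.334, 16.055) km/h.
Magnitude = |(-27.334, 16.055)| = 31.701 km/h.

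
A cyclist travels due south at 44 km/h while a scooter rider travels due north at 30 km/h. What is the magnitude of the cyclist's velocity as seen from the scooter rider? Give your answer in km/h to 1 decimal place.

Taking east as x and north as y: cyclist velocity = (0.000, -44.000) km/h; scooter rider velocity = (0.000, 30.000) km/h.
Velocity of cyclist relative to scooter rider = (0.000, -44.000) − (0.000, 30.000) = (0.000, -74.000) km/h.
Magnitude = |(0.000, -74.000)| = 74.000 km/h.

74.0 km/h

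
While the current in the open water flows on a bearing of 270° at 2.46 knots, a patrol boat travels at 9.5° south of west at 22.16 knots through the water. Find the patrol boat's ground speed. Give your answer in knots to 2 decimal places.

24.59 knots

Taking east as x and north as y: velocity relative to the water = (-21.856, -3.657) knots; the water relative to ground = (-2.460, 0.000) knots.
Velocity relative to ground = (-21.856, -3.657) + (-2.460, 0.000) = (-24.316, -3.657) knots.
Speed = |(-24.316, -3.657)| = 24.590 knots.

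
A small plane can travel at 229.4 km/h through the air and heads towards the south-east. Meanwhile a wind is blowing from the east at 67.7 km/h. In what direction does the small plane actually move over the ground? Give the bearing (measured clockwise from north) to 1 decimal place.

149.8°

Taking east as x and north as y: velocity relative to the air = (162.210, -162.210) km/h; the air relative to ground = (-67.700, 0.000) km/h.
Velocity relative to ground = (162.210, -162.210) + (-67.700, 0.000) = (94.510, -162.210) km/h.
Bearing = atan2(94.51, -162.21) = 149.77° clockwise from north.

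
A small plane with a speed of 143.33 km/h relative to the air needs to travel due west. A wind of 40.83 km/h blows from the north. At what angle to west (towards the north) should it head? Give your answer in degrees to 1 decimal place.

The wind pushes perpendicular to the desired track; the heading must have a component into the wind equal to 40.83 km/h: 143.33 sin θ = 40.83.
sin θ = 0.2849, so θ = 16.551°.

16.6°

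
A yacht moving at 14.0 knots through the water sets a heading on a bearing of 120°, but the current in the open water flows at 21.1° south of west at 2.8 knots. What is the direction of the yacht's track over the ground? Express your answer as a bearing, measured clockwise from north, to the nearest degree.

130°

Taking east as x and north as y: velocity relative to the water = (12.124, -7.000) knots; the water relative to ground = (-2.612, -1.008) knots.
Velocity relative to ground = (12.124, -7.000) + (-2.612, -1.008) = (9.512, -8.008) knots.
Bearing = atan2(9.51, -8.01) = 130.09° clockwise from north.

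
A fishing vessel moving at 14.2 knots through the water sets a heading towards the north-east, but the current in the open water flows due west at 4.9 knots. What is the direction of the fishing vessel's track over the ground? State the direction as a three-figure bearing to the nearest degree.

Taking east as x and north as y: velocity relative to the water = (10.041, 10.041) knots; the water relative to ground = (-4.900, 0.000) knots.
Velocity relative to ground = (10.041, 10.041) + (-4.900, 0.000) = (5.141, 10.041) knots.
Bearing = atan2(5.14, 10.04) = 27.11° clockwise from north.

027°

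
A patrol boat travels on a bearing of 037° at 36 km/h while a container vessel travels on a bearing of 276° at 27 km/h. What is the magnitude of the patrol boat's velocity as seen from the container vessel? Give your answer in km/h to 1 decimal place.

55.0 km/h

Taking east as x and north as y: patrol boat velocity = (21.665, 28.751) km/h; container vessel velocity = (-26.852, 2.822) km/h.
Velocity of patrol boat relative to container vessel = (21.665, 28.751) − (-26.852, 2.822) = (48.517, 25.929) km/h.
Magnitude = |(48.517, 25.929)| = 55.011 km/h.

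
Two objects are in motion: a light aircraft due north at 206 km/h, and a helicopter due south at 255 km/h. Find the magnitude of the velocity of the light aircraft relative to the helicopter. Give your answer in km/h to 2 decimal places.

461.00 km/h

Taking east as x and north as y: light aircraft velocity = (0.000, 206.000) km/h; helicopter velocity = (0.000, -255.000) km/h.
Velocity of light aircraft relative to helicopter = (0.000, 206.000) − (0.000, -255.000) = (0.000, 461.000) km/h.
Magnitude = |(0.000, 461.000)| = 461.000 km/h.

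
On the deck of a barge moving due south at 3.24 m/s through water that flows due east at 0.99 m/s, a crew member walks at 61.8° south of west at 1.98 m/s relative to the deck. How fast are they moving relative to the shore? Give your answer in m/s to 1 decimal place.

5.0 m/s

In east/north components (m/s): crew member relative to barge = (-0.936, -1.745); barge relative to water = (0.000, -3.240); water relative to ground = (0.990, 0.000).
Sum = (0.054, -4.985) m/s.
Speed = |(0.054, -4.985)| = 4.985 m/s.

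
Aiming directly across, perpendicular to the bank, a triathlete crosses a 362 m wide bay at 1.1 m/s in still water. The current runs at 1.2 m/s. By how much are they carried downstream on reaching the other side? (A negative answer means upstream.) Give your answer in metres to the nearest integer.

Perpendicular speed = 1.100 m/s; crossing time = 362 / 1.100 = 329.091 s.
Net downstream speed = 1.200 m/s.
Drift = 1.200 × 329.091 = 394.909 m (downstream).

395 m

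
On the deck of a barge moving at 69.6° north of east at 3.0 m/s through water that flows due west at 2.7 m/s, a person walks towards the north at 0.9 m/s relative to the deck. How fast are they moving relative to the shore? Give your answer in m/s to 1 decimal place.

4.1 m/s

In east/north components (m/s): person relative to barge = (0.000, 0.900); barge relative to water = (1.046, 2.812); water relative to ground = (-2.700, 0.000).
Sum = (-1.654, 3.712) m/s.
Speed = |(-1.654, 3.712)| = 4.064 m/s.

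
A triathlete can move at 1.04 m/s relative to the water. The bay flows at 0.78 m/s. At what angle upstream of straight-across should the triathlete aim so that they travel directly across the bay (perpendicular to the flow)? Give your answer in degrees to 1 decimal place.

To cancel the current, the upstream component of the triathlete's velocity must equal the flow: 1.04 sin θ = 0.78.
sin θ = 0.78 / 1.04 = 0.7500.
θ = arcsin(0.7500) = 48.590°.

48.6°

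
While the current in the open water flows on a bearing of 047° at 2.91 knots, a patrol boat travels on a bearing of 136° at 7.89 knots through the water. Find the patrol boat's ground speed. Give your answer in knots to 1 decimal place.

8.5 knots

Taking east as x and north as y: velocity relative to the water = (5.481, -5.676) knots; the water relative to ground = (2.128, 1.985) knots.
Velocity relative to ground = (5.481, -5.676) + (2.128, 1.985) = (7.609, -3.691) knots.
Speed = |(7.609, -3.691)| = 8.457 knots.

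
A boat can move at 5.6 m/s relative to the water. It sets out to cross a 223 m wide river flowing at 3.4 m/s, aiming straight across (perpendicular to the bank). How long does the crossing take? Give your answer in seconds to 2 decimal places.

39.82 s

The component of the boat's velocity perpendicular to the bank is 5.6 m/s.
Only the cross-stream component determines the crossing time; the current contributes nothing perpendicular to the bank.
Time = 223 / 5.600 = 39.821 s.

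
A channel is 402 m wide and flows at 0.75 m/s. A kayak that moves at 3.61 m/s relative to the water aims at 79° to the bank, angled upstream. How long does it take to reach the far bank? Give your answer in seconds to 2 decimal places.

113.44 s

The component of the kayak's velocity perpendicular to the bank is 3.61 × sin 79° = 3.544 m/s.
Only the cross-stream component determines the crossing time; the current contributes nothing perpendicular to the bank.
Time = 402 / 3.544 = 113.442 s.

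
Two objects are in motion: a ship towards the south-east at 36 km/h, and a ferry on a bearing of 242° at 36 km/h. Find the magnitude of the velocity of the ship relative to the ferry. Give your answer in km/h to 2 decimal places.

Taking east as x and north as y: ship velocity = (25.456, -25.456) km/h; ferry velocity = (-31.786, -16.901) km/h.
Velocity of ship relative to ferry = (25.456, -25.456) − (-31.786, -16.901) = (57.242, -8.555) km/h.
Magnitude = |(57.242, -8.555)| = 57.878 km/h.

57.88 km/h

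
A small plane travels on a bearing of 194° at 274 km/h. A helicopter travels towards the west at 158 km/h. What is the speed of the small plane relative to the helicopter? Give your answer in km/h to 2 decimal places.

Taking east as x and north as y: small plane velocity = (-66.287, -265.861) km/h; helicopter velocity = (-158.000, 0.000) km/h.
Velocity of small plane relative to helicopter = (-66.287, -265.861) − (-158.000, 0.000) = (91.713, -265.861) km/h.
Magnitude = |(91.713, -265.861)| = 281.236 km/h.

281.24 km/h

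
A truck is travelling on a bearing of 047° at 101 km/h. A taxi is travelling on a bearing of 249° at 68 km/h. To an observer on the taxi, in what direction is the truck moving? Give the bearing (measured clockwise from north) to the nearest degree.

056°

Taking east as x and north as y: truck velocity = (73.867, 68.882) km/h; taxi velocity = (-63.483, -24.369) km/h.
Velocity of truck relative to taxi = (73.867, 68.882) − (-63.483, -24.369) = (137.350, 93.251) km/h.
Bearing = atan2(137.35, 93.25) = 55.83° clockwise from north.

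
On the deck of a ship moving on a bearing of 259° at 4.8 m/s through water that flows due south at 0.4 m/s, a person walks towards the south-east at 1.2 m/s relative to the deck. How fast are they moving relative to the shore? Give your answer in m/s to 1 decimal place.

In east/north components (m/s): person relative to ship = (0.849, -0.849); ship relative to water = (-4.712, -0.916); water relative to ground = (0.000, -0.400).
Sum = (-3.863, -2.164) m/s.
Speed = |(-3.863, -2.164)| = 4.428 m/s.

4.4 m/s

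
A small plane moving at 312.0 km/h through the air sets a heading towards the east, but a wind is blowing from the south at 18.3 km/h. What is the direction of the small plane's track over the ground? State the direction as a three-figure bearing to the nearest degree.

Taking east as x and north as y: velocity relative to the air = (312.000, 0.000) km/h; the air relative to ground = (0.000, 18.300) km/h.
Velocity relative to ground = (312.000, 0.000) + (0.000, 18.300) = (312.000, 18.300) km/h.
Bearing = atan2(312.00, 18.30) = 86.64° clockwise from north.

087°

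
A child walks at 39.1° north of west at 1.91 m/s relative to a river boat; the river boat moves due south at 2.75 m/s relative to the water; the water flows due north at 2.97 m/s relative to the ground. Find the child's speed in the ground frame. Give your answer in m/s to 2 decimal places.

2.06 m/s

In east/north components (m/s): child relative to river boat = (-1.482, 1.205); river boat relative to water = (0.000, -2.750); water relative to ground = (0.000, 2.970).
Sum = (-1.482, 1.425) m/s.
Speed = |(-1.482, 1.425)| = 2.056 m/s.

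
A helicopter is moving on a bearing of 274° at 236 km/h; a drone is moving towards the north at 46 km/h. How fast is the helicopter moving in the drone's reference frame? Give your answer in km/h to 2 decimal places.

237.27 km/h

Taking east as x and north as y: helicopter velocity = (-235.425, 16.463) km/h; drone velocity = (0.000, 46.000) km/h.
Velocity of helicopter relative to drone = (-235.425, 16.463) − (0.000, 46.000) = (-235.425, -29.537) km/h.
Magnitude = |(-235.425, -29.537)| = 237.271 km/h.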